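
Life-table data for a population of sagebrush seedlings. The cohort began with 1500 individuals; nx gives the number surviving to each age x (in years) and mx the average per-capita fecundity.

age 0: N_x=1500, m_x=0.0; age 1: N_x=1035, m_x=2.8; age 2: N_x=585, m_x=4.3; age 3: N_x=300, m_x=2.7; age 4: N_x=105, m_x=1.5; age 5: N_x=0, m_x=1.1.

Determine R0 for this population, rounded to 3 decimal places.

4.254

lx = nx/n0 = nx/1500: 1, 0.69, 0.39, 0.2, 0.07, 0
lx·mx by age: 0, 1.932, 1.677, 0.54, 0.105, 0
R0 = Σ lx·mx = 4.254 → 4.254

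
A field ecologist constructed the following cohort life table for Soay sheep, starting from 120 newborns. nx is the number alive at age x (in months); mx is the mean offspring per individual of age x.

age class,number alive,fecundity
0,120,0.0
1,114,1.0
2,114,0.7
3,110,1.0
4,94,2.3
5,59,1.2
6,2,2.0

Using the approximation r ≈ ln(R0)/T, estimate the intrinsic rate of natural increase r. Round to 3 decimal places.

0.516

lx = nx/n0 = nx/120: 1, 0.95, 0.95, 0.91667…, 0.78333…, 0.49167…, 0.01667…
R0 = Σ lx·mx = 0 + 0.95 + 0.665 + 0.91667… + 1.80167… + 0.59… + 0.03333… = 4.956667…
Σ x·lx·mx = 15.386667…; T = 15.386667…/4.956667… = 3.10424…
r ≈ ln(R0)/T = ln(4.956667…)/3.10424… = 0.51566… → 0.516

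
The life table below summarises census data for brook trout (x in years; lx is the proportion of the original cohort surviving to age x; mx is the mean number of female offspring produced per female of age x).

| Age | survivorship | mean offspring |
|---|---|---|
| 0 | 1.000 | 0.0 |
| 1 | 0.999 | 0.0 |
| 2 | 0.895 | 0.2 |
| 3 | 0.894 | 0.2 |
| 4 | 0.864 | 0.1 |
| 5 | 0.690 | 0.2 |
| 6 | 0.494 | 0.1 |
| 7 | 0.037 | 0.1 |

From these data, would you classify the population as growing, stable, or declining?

declining

R0 = Σ lx·mx = 0 + 0 + 0.179 + 0.1788 + 0.0864 + 0.138 + 0.0494 + 0.0037 = 0.6353
R0 < 1, so the population is declining.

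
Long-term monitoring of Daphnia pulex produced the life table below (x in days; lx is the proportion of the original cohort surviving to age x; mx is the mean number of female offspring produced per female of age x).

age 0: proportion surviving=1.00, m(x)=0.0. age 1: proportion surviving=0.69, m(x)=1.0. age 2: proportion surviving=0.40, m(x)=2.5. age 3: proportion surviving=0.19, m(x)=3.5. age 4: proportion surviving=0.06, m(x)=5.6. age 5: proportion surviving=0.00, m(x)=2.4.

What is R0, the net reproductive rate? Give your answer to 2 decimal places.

2.69

lx·mx by age: 0, 0.69, 1, 0.665, 0.336, 0
R0 = Σ lx·mx = 2.691 → 2.69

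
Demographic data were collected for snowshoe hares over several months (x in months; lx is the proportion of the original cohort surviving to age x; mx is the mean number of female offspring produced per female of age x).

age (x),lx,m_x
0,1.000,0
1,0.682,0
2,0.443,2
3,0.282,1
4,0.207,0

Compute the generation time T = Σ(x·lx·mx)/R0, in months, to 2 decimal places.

2.24

lx·mx: 0, 0, 0.886, 0.282, 0 → R0 = 1.168
x·lx·mx: 0, 0, 1.772, 0.846, 0 → Σ = 2.618
T = 2.618 / 1.168 = 2.241438… → 2.24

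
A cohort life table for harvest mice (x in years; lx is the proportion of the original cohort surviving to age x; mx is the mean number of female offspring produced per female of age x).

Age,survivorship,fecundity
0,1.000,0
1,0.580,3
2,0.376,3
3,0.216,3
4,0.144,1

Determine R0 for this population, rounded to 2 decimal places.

3.66

lx·mx by age: 0, 1.74, 1.128, 0.648, 0.144
R0 = Σ lx·mx = 3.66 → 3.66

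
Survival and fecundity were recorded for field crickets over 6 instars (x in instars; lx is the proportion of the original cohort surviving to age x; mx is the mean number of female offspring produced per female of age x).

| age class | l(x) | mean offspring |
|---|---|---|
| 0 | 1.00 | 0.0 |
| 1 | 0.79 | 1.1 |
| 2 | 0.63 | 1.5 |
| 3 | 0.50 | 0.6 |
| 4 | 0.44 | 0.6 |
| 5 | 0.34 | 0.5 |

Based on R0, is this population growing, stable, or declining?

R0 = Σ lx·mx = 0 + 0.869 + 0.945 + 0.3 + 0.264 + 0.17 = 2.548
R0 > 1, so the population is growing.

growing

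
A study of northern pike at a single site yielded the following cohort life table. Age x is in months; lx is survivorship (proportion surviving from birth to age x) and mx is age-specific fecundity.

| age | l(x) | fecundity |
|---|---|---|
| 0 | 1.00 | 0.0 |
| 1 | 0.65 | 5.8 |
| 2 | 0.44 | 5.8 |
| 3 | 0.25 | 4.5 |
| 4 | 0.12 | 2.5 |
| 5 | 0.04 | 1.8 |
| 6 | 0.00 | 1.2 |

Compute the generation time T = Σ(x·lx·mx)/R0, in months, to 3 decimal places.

1.766

lx·mx: 0, 3.77, 2.552, 1.125, 0.3, 0.072, 0 → R0 = 7.819
x·lx·mx: 0, 3.77, 5.104, 3.375, 1.2, 0.36, 0 → Σ = 13.809
T = 13.809 / 7.819 = 1.766083… → 1.766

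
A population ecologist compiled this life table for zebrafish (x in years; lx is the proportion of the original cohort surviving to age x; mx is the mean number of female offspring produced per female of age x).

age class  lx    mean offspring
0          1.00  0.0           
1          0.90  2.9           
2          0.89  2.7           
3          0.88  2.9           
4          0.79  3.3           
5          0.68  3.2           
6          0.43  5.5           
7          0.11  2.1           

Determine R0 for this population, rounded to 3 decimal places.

lx·mx by age: 0, 2.61, 2.403, 2.552, 2.607, 2.176, 2.365, 0.231
R0 = Σ lx·mx = 14.944 → 14.944

14.944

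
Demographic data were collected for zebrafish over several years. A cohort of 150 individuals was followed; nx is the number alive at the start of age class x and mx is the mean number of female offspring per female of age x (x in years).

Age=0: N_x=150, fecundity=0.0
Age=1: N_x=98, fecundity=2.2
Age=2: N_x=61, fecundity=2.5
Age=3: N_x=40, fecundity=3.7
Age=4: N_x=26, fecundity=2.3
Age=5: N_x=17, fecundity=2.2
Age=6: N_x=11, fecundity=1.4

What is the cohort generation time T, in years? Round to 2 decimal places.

2.36

lx = nx/n0 = nx/150: 1, 0.65333…, 0.40667…, 0.26667…, 0.17333…, 0.11333…, 0.07333…
lx·mx: 0, 1.437333…, 1.016667…, 0.986667…, 0.398667…, 0.249333…, 0.102667… → R0 = 4.191333…
x·lx·mx: 0, 1.437333…, 2.033333…, 2.96…, 1.594667…, 1.246667…, 0.616… → Σ = 9.888…
T = 9.888… / 4.191333… = 2.359154… → 2.36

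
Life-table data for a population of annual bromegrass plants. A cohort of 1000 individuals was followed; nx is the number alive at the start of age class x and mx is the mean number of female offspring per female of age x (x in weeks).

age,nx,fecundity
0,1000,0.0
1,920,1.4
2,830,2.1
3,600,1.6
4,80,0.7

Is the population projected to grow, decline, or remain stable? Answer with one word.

growing

lx = nx/n0 = nx/1000: 1, 0.92, 0.83, 0.6, 0.08
R0 = Σ lx·mx = 0 + 1.288 + 1.743 + 0.96 + 0.056 = 4.047
R0 > 1, so the population is growing.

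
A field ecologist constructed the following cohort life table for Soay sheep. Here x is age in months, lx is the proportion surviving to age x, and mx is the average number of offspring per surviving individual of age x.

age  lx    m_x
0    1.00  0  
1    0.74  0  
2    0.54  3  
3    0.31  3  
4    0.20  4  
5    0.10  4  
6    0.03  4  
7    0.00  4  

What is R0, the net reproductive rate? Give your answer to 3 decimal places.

3.870

lx·mx by age: 0, 0, 1.62, 0.93, 0.8, 0.4, 0.12, 0
R0 = Σ lx·mx = 3.87 → 3.870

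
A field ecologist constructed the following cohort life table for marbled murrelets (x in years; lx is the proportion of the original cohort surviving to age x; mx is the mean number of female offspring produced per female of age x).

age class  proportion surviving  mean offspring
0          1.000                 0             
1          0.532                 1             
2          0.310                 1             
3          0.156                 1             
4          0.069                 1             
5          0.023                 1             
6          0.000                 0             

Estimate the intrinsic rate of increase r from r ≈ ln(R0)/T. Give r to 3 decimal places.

0.047

R0 = Σ lx·mx = 0 + 0.532 + 0.31 + 0.156 + 0.069 + 0.023 + 0 = 1.09
Σ x·lx·mx = 2.011; T = 2.011/1.09 = 1.84495…
r ≈ ln(R0)/T = ln(1.09)/1.84495… = 0.04671… → 0.047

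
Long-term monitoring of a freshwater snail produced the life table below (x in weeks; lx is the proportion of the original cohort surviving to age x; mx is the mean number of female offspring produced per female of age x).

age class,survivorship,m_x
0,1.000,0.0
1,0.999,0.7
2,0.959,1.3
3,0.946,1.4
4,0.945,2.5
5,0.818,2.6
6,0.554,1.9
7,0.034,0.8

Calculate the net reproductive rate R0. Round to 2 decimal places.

8.84

lx·mx by age: 0, 0.6993, 1.2467, 1.3244, 2.3625, 2.1268, 1.0526, 0.0272
R0 = Σ lx·mx = 8.8395 → 8.84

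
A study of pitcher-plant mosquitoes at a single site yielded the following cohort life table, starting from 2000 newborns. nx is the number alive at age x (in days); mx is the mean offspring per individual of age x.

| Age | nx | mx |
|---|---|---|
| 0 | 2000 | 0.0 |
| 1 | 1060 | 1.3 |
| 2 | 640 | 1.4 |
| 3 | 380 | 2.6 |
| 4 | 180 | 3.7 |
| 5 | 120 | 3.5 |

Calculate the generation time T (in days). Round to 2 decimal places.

2.51

lx = nx/n0 = nx/2000: 1, 0.53, 0.32, 0.19, 0.09, 0.06
lx·mx: 0, 0.689, 0.448, 0.494, 0.333, 0.21 → R0 = 2.174
x·lx·mx: 0, 0.689, 0.896, 1.482, 1.332, 1.05 → Σ = 5.449
T = 5.449 / 2.174 = 2.50644… → 2.51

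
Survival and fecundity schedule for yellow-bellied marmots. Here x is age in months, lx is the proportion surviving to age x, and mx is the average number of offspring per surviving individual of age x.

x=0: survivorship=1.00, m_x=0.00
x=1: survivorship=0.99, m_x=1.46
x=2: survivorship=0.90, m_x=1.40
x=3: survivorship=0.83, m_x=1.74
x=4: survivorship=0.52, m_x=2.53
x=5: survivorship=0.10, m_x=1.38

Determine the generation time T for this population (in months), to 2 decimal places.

2.54

lx·mx: 0, 1.4454, 1.26, 1.4442, 1.3156, 0.138 → R0 = 5.6032
x·lx·mx: 0, 1.4454, 2.52, 4.3326, 5.2624, 0.69 → Σ = 14.2504
T = 14.2504 / 5.6032 = 2.543261… → 2.54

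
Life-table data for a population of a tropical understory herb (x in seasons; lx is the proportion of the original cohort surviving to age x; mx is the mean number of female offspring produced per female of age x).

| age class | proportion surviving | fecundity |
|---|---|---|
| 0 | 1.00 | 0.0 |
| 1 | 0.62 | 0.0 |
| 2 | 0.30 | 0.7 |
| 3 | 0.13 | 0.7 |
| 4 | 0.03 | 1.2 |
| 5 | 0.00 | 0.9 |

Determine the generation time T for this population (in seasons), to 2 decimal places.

lx·mx: 0, 0, 0.21, 0.091, 0.036, 0 → R0 = 0.337
x·lx·mx: 0, 0, 0.42, 0.273, 0.144, 0 → Σ = 0.837
T = 0.837 / 0.337 = 2.48368… → 2.48

2.48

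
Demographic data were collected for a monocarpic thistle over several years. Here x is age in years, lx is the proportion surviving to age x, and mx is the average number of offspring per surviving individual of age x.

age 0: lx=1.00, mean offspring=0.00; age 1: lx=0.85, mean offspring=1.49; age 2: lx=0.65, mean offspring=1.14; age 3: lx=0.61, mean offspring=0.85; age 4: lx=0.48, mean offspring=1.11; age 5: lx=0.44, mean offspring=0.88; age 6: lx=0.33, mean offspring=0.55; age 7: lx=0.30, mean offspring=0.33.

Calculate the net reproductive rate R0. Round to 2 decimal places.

lx·mx by age: 0, 1.2665, 0.741, 0.5185, 0.5328, 0.3872, 0.1815, 0.099
R0 = Σ lx·mx = 3.7265 → 3.73

3.73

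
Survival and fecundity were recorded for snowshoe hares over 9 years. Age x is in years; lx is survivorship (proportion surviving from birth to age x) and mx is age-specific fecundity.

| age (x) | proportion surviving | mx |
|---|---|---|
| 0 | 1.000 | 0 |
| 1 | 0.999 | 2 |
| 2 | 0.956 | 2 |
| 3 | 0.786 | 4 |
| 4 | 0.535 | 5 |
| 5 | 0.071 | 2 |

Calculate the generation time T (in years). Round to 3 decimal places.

2.701

lx·mx: 0, 1.998, 1.912, 3.144, 2.675, 0.142 → R0 = 9.871
x·lx·mx: 0, 1.998, 3.824, 9.432, 10.7, 0.71 → Σ = 26.664
T = 26.664 / 9.871 = 2.701246… → 2.701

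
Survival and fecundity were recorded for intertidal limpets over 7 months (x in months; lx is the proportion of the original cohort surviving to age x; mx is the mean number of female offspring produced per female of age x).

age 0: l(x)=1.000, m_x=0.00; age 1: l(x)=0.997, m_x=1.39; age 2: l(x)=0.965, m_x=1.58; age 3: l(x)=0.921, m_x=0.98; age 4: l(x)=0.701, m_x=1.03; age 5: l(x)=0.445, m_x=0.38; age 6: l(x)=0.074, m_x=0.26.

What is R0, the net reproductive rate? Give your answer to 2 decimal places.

lx·mx by age: 0, 1.38583, 1.5247, 0.90258, 0.72203, 0.1691, 0.01924
R0 = Σ lx·mx = 4.72348 → 4.72

4.72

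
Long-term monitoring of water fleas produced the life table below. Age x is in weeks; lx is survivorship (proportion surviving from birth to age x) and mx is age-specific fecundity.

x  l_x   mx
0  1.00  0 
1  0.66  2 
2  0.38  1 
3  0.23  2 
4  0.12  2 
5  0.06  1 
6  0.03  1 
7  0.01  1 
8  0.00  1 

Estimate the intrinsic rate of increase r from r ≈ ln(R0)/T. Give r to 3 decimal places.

R0 = Σ lx·mx = 0 + 1.32 + 0.38 + 0.46 + 0.24 + 0.06 + 0.03 + 0.01 + 0 = 2.5
Σ x·lx·mx = 4.97; T = 4.97/2.5 = 1.988
r ≈ ln(R0)/T = ln(2.5)/1.988 = 0.46091… → 0.461

0.461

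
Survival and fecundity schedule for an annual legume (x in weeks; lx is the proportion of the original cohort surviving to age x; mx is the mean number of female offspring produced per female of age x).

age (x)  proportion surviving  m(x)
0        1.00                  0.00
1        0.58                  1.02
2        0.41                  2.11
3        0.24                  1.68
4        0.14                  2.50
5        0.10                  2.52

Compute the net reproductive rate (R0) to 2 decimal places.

lx·mx by age: 0, 0.5916, 0.8651, 0.4032, 0.35, 0.252
R0 = Σ lx·mx = 2.4619 → 2.46

2.46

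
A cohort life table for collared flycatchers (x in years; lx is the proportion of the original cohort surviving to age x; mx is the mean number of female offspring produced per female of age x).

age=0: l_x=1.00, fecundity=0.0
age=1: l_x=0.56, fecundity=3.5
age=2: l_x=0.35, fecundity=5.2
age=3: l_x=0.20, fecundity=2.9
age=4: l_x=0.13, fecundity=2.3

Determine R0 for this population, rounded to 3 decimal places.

4.659

lx·mx by age: 0, 1.96, 1.82, 0.58, 0.299
R0 = Σ lx·mx = 4.659 → 4.659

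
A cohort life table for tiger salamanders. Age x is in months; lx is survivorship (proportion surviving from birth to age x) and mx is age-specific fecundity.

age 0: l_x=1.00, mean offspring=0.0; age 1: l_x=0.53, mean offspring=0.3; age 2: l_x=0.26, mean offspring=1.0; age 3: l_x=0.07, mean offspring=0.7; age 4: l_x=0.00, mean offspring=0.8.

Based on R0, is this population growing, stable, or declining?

declining

R0 = Σ lx·mx = 0 + 0.159 + 0.26 + 0.049 + 0 = 0.468
R0 < 1, so the population is declining.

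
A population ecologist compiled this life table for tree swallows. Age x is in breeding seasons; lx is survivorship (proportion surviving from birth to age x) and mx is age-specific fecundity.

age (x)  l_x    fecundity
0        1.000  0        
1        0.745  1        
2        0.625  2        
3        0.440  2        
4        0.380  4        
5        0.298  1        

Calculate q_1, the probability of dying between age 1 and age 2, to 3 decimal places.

q_1 = (l_1 − l_2) / l_1 = (0.745 − 0.625) / 0.745
     = 0.12 / 0.745 = 0.161074… → 0.161

0.161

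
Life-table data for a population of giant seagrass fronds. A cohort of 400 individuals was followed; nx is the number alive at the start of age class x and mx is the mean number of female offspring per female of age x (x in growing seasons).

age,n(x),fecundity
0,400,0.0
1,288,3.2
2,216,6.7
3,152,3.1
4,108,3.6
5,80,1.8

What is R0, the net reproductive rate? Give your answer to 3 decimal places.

8.432

lx = nx/n0 = nx/400: 1, 0.72, 0.54, 0.38, 0.27, 0.2
lx·mx by age: 0, 2.304, 3.618, 1.178, 0.972, 0.36
R0 = Σ lx·mx = 8.432 → 8.432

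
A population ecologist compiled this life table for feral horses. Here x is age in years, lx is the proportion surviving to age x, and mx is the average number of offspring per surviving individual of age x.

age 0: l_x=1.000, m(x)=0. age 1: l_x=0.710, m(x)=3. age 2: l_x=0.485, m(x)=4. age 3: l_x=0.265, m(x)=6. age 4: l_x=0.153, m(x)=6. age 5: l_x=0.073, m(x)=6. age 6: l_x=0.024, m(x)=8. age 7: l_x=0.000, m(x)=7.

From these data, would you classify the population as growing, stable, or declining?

growing

R0 = Σ lx·mx = 0 + 2.13 + 1.94 + 1.59 + 0.918 + 0.438 + 0.192 + 0 = 7.208
R0 > 1, so the population is growing.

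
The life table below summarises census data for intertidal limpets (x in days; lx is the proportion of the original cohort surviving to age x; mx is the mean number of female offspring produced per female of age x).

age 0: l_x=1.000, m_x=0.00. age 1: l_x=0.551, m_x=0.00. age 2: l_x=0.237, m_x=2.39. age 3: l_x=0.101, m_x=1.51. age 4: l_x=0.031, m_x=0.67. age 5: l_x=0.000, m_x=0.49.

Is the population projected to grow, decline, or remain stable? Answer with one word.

R0 = Σ lx·mx = 0 + 0 + 0.56643 + 0.15251 + 0.02077 + 0 = 0.73971
R0 < 1, so the population is declining.

declining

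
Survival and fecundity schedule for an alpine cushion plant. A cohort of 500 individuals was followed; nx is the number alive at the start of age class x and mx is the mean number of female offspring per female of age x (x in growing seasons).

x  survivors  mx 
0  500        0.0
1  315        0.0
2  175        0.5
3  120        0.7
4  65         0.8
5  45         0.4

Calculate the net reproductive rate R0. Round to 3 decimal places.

lx = nx/n0 = nx/500: 1, 0.63, 0.35, 0.24, 0.13, 0.09
lx·mx by age: 0, 0, 0.175, 0.168, 0.104, 0.036
R0 = Σ lx·mx = 0.483 → 0.483

0.483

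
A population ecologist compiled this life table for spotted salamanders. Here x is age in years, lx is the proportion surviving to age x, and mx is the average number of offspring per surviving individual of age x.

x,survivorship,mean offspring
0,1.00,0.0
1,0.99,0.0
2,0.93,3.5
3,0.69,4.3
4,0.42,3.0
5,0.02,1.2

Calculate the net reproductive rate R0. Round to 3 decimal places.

7.506

lx·mx by age: 0, 0, 3.255, 2.967, 1.26, 0.024
R0 = Σ lx·mx = 7.506 → 7.506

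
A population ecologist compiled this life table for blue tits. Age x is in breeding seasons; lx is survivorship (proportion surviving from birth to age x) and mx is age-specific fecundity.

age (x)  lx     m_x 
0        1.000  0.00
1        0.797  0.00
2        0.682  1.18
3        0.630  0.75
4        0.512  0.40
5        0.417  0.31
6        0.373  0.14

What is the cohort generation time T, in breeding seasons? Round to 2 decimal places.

lx·mx: 0, 0, 0.80476, 0.4725, 0.2048, 0.12927, 0.05222 → R0 = 1.66355
x·lx·mx: 0, 0, 1.60952, 1.4175, 0.8192, 0.64635, 0.31332 → Σ = 4.80589
T = 4.80589 / 1.66355 = 2.888936… → 2.89

2.89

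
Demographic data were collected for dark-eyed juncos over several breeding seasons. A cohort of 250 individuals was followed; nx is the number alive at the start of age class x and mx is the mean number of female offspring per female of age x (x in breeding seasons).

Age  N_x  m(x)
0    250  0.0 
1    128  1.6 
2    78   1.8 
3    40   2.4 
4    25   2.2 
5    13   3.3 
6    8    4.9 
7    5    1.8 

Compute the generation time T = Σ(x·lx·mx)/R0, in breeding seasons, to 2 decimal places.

2.56

lx = nx/n0 = nx/250: 1, 0.512, 0.312, 0.16, 0.1, 0.052, 0.032, 0.02
lx·mx: 0, 0.8192, 0.5616, 0.384, 0.22, 0.1716, 0.1568, 0.036 → R0 = 2.3492
x·lx·mx: 0, 0.8192, 1.1232, 1.152, 0.88, 0.858, 0.9408, 0.252 → Σ = 6.0252
T = 6.0252 / 2.3492 = 2.564788… → 2.56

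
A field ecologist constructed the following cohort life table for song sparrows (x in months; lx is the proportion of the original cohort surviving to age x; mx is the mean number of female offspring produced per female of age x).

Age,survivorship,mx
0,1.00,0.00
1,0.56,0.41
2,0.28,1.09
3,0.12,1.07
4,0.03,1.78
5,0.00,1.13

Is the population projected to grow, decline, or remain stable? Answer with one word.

declining

R0 = Σ lx·mx = 0 + 0.2296 + 0.3052 + 0.1284 + 0.0534 + 0 = 0.7166
R0 < 1, so the population is declining.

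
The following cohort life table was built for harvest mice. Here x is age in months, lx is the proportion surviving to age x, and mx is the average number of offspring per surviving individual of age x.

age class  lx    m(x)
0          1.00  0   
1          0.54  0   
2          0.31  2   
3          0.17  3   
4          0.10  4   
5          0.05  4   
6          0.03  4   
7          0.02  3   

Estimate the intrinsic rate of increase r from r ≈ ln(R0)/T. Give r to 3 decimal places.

R0 = Σ lx·mx = 0 + 0 + 0.62 + 0.51 + 0.4 + 0.2 + 0.12 + 0.06 = 1.91
Σ x·lx·mx = 6.51; T = 6.51/1.91 = 3.40838…
r ≈ ln(R0)/T = ln(1.91)/3.40838… = 0.18986… → 0.190

0.190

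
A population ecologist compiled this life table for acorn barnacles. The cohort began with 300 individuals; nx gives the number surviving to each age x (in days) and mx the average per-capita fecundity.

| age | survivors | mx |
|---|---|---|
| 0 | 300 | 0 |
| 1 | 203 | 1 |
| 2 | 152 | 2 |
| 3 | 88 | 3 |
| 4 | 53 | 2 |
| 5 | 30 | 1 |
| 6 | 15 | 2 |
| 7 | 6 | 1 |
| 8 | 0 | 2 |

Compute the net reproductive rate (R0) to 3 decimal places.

3.143

lx = nx/n0 = nx/300: 1, 0.67667…, 0.50667…, 0.29333…, 0.17667…, 0.1, 0.05, 0.02, 0
lx·mx by age: 0, 0.676667…, 1.013333…, 0.88…, 0.353333…, 0.1, 0.1, 0.02, 0
R0 = Σ lx·mx = 3.143333… → 3.143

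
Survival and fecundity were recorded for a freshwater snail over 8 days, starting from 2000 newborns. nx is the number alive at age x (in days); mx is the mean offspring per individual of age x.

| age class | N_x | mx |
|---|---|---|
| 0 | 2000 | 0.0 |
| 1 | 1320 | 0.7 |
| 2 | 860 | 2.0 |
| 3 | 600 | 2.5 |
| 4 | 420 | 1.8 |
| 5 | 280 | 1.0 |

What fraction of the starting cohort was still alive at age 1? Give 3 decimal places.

l_1 = n_1/n_0 = 1320/2000 = 0.66 → 0.660

0.660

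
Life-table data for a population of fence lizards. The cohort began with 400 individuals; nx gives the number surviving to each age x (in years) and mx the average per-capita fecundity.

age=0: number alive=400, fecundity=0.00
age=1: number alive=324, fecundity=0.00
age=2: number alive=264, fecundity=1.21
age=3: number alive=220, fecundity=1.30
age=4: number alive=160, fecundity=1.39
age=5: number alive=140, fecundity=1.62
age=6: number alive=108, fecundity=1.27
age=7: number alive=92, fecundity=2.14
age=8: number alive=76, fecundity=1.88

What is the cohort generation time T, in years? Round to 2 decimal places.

lx = nx/n0 = nx/400: 1, 0.81, 0.66, 0.55, 0.4, 0.35, 0.27, 0.23, 0.19
lx·mx: 0, 0, 0.7986, 0.715, 0.556, 0.567, 0.3429, 0.4922, 0.3572 → R0 = 3.8289
x·lx·mx: 0, 0, 1.5972, 2.145, 2.224, 2.835, 2.0574, 3.4454, 2.8576 → Σ = 17.1616
T = 17.1616 / 3.8289 = 4.482123… → 4.48

4.48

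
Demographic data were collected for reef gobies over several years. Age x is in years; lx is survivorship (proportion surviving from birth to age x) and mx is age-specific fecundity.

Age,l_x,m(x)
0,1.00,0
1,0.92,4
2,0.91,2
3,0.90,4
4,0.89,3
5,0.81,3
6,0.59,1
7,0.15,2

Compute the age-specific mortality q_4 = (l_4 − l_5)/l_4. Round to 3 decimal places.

q_4 = (l_4 − l_5) / l_4 = (0.89 − 0.81) / 0.89
     = 0.08 / 0.89 = 0.089888… → 0.090

0.090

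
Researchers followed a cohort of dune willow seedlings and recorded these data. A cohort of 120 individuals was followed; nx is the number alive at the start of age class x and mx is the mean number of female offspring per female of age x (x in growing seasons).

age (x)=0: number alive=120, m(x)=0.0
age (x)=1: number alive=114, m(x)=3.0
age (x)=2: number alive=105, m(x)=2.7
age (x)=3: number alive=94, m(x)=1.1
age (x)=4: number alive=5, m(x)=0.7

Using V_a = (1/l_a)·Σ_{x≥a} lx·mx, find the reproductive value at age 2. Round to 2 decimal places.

lx = nx/n0 = nx/120: 1, 0.95, 0.875, 0.78333…, 0.04167…
lx·mx for x ≥ 2: 2.3625, 0.861667…, 0.029167… → sum = 3.253333…
V_2 = 3.253333… / l_2 = 3.253333… / 0.875 = 3.718095… → 3.72

3.72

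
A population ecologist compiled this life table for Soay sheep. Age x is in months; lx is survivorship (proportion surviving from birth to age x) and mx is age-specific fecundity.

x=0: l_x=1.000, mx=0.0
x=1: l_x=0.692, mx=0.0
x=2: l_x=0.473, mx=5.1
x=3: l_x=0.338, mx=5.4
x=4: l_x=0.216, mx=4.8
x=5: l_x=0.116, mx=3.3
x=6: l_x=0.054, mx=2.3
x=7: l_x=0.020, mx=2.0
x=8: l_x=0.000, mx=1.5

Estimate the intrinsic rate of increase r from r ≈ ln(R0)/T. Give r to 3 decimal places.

0.590

R0 = Σ lx·mx = 0 + 0 + 2.4123 + 1.8252 + 1.0368 + 0.3828 + 0.1242 + 0.04 + 0 = 5.8213
Σ x·lx·mx = 17.3866; T = 17.3866/5.8213 = 2.98672…
r ≈ ln(R0)/T = ln(5.8213)/2.98672… = 0.58979… → 0.590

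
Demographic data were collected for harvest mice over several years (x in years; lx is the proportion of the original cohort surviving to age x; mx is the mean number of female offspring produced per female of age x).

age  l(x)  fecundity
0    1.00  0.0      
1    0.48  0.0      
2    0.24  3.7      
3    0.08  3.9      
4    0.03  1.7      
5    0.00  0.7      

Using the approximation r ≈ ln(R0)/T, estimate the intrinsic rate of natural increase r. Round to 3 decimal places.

R0 = Σ lx·mx = 0 + 0 + 0.888 + 0.312 + 0.051 + 0 = 1.251
Σ x·lx·mx = 2.916; T = 2.916/1.251 = 2.33094…
r ≈ ln(R0)/T = ln(1.251)/2.33094… = 0.09607… → 0.096

0.096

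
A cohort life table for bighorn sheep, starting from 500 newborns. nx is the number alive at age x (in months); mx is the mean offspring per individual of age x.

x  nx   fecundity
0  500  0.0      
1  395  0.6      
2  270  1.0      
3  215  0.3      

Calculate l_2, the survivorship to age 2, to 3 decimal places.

0.540

l_2 = n_2/n_0 = 270/500 = 0.54 → 0.540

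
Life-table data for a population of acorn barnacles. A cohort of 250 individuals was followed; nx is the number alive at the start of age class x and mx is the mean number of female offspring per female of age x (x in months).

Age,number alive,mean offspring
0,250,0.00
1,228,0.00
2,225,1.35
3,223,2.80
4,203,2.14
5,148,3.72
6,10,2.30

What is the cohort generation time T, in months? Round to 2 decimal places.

lx = nx/n0 = nx/250: 1, 0.912, 0.9, 0.892, 0.812, 0.592, 0.04
lx·mx: 0, 0, 1.215, 2.4976, 1.73768, 2.20224, 0.092 → R0 = 7.74452
x·lx·mx: 0, 0, 2.43, 7.4928, 6.95072, 11.0112, 0.552 → Σ = 28.43672
T = 28.43672 / 7.74452 = 3.671851… → 3.67

3.67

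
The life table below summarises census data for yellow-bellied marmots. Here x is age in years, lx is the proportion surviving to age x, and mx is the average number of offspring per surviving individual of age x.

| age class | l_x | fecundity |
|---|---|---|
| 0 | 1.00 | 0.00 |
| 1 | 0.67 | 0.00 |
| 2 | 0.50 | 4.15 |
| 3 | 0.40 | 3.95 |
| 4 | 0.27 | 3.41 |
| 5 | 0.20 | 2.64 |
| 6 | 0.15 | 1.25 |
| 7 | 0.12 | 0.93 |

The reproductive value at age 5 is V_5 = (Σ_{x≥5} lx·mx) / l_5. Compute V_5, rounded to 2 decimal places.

4.14

lx·mx for x ≥ 5: 0.528, 0.1875, 0.1116 → sum = 0.8271
V_5 = 0.8271 / l_5 = 0.8271 / 0.2 = 4.1355 → 4.14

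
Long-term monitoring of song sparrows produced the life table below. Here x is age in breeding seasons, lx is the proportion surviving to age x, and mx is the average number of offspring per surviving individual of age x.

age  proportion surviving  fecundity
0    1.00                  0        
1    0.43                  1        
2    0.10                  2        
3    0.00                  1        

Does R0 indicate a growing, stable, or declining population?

declining

R0 = Σ lx·mx = 0 + 0.43 + 0.2 + 0 = 0.63
R0 < 1, so the population is declining.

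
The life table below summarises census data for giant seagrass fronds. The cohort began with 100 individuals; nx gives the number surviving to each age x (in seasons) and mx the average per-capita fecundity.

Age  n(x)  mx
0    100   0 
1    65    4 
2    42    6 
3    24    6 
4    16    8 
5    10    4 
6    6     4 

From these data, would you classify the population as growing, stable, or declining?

lx = nx/n0 = nx/100: 1, 0.65, 0.42, 0.24, 0.16, 0.1, 0.06
R0 = Σ lx·mx = 0 + 2.6 + 2.52 + 1.44 + 1.28 + 0.4 + 0.24 = 8.48
R0 > 1, so the population is growing.

growing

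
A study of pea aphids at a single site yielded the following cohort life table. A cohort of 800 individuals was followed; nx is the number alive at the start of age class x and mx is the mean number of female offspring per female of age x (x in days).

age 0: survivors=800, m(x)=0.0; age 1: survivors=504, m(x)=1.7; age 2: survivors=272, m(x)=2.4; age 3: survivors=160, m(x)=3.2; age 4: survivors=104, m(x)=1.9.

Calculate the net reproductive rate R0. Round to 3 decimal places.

2.774

lx = nx/n0 = nx/800: 1, 0.63, 0.34, 0.2, 0.13
lx·mx by age: 0, 1.071, 0.816, 0.64, 0.247
R0 = Σ lx·mx = 2.774 → 2.774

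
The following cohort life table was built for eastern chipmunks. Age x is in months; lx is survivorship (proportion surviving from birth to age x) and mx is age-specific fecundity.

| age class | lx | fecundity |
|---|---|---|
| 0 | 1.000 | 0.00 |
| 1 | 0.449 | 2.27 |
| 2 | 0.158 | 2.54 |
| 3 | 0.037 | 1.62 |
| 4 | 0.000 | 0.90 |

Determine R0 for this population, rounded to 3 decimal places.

lx·mx by age: 0, 1.01923, 0.40132, 0.05994, 0
R0 = Σ lx·mx = 1.48049 → 1.480

1.480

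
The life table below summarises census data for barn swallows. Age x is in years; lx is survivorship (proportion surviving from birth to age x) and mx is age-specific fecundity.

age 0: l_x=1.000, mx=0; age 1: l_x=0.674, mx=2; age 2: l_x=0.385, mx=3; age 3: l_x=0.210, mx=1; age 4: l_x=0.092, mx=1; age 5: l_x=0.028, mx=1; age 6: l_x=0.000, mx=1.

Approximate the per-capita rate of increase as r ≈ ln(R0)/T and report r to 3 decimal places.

R0 = Σ lx·mx = 0 + 1.348 + 1.155 + 0.21 + 0.092 + 0.028 + 0 = 2.833
Σ x·lx·mx = 4.796; T = 4.796/2.833 = 1.69291…
r ≈ ln(R0)/T = ln(2.833)/1.69291… = 0.61512… → 0.615

0.615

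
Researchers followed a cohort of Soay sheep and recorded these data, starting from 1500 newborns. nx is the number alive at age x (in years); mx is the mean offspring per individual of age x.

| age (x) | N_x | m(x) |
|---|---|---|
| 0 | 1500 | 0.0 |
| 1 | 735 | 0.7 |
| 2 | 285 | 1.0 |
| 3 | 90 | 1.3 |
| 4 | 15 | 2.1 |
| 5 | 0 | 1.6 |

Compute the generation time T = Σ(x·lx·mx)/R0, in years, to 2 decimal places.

1.65

lx = nx/n0 = nx/1500: 1, 0.49, 0.19, 0.06, 0.01, 0
lx·mx: 0, 0.343, 0.19, 0.078, 0.021, 0 → R0 = 0.632
x·lx·mx: 0, 0.343, 0.38, 0.234, 0.084, 0 → Σ = 1.041
T = 1.041 / 0.632 = 1.647152… → 1.65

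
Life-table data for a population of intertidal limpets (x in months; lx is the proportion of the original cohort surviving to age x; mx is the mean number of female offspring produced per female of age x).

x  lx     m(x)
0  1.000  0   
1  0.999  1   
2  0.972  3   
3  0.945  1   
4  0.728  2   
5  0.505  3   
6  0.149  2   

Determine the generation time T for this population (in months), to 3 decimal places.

3.057

lx·mx: 0, 0.999, 2.916, 0.945, 1.456, 1.515, 0.298 → R0 = 8.129
x·lx·mx: 0, 0.999, 5.832, 2.835, 5.824, 7.575, 1.788 → Σ = 24.853
T = 24.853 / 8.129 = 3.057326… → 3.057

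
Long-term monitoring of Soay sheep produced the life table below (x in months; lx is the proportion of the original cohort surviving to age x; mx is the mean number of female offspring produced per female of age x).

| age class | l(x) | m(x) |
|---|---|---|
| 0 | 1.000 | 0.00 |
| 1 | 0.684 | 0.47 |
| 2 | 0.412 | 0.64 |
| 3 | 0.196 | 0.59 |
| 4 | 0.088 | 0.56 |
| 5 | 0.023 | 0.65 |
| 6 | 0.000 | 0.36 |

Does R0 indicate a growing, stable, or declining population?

R0 = Σ lx·mx = 0 + 0.32148 + 0.26368 + 0.11564 + 0.04928 + 0.01495 + 0 = 0.76503
R0 < 1, so the population is declining.

declining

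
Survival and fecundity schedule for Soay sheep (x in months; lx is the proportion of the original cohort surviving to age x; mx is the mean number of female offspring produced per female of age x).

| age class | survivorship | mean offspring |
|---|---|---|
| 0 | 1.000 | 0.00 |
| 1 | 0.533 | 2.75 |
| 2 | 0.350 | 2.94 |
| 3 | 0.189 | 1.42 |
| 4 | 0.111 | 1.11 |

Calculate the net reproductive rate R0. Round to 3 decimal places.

lx·mx by age: 0, 1.46575, 1.029, 0.26838, 0.12321
R0 = Σ lx·mx = 2.88634 → 2.886

2.886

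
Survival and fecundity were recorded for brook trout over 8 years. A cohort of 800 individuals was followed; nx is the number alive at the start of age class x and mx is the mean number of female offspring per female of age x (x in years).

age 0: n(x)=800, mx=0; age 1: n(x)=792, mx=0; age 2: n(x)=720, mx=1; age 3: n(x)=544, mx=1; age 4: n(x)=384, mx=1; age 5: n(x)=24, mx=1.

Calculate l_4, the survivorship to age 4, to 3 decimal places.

l_4 = n_4/n_0 = 384/800 = 0.48 → 0.480

0.480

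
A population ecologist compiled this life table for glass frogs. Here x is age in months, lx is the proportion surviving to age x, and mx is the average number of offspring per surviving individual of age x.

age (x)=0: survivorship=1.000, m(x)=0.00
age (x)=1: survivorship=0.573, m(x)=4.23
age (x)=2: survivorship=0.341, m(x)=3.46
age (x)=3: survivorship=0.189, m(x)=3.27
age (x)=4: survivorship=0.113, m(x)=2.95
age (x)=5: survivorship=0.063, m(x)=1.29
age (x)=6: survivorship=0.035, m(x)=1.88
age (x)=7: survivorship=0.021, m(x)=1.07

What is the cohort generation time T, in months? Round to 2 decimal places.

lx·mx: 0, 2.42379, 1.17986, 0.61803, 0.33335, 0.08127, 0.0658, 0.02247 → R0 = 4.72457
x·lx·mx: 0, 2.42379, 2.35972, 1.85409, 1.3334, 0.40635, 0.3948, 0.15729 → Σ = 8.92944
T = 8.92944 / 4.72457 = 1.890001… → 1.89

1.89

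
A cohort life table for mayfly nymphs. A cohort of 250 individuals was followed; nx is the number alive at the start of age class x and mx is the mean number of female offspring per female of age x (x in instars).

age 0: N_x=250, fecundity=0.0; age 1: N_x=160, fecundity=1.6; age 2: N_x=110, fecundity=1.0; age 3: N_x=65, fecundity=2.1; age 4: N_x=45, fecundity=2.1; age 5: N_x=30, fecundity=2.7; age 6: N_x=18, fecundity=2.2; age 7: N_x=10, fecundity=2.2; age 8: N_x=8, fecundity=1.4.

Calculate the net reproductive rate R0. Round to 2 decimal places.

3.00

lx = nx/n0 = nx/250: 1, 0.64, 0.44, 0.26, 0.18, 0.12, 0.072, 0.04, 0.032
lx·mx by age: 0, 1.024, 0.44, 0.546, 0.378, 0.324, 0.1584, 0.088, 0.0448
R0 = Σ lx·mx = 3.0032 → 3.00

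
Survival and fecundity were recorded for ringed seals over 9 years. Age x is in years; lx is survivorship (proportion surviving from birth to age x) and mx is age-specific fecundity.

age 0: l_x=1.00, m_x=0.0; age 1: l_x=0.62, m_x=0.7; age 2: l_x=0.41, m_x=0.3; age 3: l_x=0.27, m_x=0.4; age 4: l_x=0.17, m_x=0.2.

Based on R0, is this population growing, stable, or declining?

R0 = Σ lx·mx = 0 + 0.434 + 0.123 + 0.108 + 0.034 = 0.699
R0 < 1, so the population is declining.

declining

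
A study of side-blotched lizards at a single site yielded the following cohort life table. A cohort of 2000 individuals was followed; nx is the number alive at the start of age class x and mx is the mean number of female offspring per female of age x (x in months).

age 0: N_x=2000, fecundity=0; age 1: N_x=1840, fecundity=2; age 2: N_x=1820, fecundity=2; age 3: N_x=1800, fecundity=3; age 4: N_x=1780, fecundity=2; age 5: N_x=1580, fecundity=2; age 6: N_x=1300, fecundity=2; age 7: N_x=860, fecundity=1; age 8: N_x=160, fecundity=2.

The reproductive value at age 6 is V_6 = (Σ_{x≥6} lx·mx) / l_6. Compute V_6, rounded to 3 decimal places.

lx = nx/n0 = nx/2000: 1, 0.92, 0.91, 0.9, 0.89, 0.79, 0.65, 0.43, 0.08
lx·mx for x ≥ 6: 1.3, 0.43, 0.16 → sum = 1.89
V_6 = 1.89 / l_6 = 1.89 / 0.65 = 2.907692… → 2.908

2.908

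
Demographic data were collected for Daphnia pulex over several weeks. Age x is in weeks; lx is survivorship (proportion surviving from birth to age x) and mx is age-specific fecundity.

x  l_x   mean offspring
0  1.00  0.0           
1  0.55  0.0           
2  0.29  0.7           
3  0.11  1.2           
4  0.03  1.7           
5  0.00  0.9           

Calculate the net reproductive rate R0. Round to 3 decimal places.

0.386

lx·mx by age: 0, 0, 0.203, 0.132, 0.051, 0
R0 = Σ lx·mx = 0.386 → 0.386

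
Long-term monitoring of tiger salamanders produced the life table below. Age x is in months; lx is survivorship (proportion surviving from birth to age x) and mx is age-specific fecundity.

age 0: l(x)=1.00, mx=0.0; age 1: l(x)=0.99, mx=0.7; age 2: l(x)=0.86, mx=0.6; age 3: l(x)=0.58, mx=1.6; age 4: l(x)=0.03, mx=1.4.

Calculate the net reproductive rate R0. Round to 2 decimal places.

2.18

lx·mx by age: 0, 0.693, 0.516, 0.928, 0.042
R0 = Σ lx·mx = 2.179 → 2.18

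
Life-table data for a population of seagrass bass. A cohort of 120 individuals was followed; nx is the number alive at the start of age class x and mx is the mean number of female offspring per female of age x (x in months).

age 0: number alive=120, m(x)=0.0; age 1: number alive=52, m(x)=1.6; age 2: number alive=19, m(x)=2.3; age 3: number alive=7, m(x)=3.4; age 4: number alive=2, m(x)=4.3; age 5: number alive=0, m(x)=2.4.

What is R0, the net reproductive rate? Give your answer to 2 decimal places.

lx = nx/n0 = nx/120: 1, 0.43333…, 0.15833…, 0.05833…, 0.01667…, 0
lx·mx by age: 0, 0.693333…, 0.364167…, 0.198333…, 0.071667…, 0
R0 = Σ lx·mx = 1.3275… → 1.33

1.33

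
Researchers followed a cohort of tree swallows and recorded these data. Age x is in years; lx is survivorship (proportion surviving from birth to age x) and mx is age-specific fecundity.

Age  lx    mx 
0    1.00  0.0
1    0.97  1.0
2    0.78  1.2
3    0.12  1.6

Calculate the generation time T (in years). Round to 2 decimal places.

1.63

lx·mx: 0, 0.97, 0.936, 0.192 → R0 = 2.098
x·lx·mx: 0, 0.97, 1.872, 0.576 → Σ = 3.418
T = 3.418 / 2.098 = 1.629171… → 1.63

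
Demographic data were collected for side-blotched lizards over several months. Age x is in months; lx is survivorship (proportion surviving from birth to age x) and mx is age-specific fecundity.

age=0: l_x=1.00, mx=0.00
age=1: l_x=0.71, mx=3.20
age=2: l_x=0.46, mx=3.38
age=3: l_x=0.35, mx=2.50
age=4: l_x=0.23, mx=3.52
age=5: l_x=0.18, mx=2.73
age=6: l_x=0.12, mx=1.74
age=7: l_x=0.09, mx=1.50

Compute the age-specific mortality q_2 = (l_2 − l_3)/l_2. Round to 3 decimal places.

0.239

q_2 = (l_2 − l_3) / l_2 = (0.46 − 0.35) / 0.46
     = 0.11 / 0.46 = 0.23913… → 0.239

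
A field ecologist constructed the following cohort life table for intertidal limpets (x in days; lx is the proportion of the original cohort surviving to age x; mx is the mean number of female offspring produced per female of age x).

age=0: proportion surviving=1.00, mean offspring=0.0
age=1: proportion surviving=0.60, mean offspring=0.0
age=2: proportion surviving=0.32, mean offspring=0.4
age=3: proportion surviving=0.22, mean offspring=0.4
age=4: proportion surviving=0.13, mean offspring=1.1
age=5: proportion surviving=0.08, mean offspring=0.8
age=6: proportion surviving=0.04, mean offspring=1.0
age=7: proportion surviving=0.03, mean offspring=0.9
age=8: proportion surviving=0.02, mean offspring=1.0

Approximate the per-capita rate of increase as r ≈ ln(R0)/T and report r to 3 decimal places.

-0.172

R0 = Σ lx·mx = 0 + 0 + 0.128 + 0.088 + 0.143 + 0.064 + 0.04 + 0.027 + 0.02 = 0.51
Σ x·lx·mx = 2.001; T = 2.001/0.51 = 3.92353…
r ≈ ln(R0)/T = ln(0.51)/3.92353… = -0.17162… → -0.172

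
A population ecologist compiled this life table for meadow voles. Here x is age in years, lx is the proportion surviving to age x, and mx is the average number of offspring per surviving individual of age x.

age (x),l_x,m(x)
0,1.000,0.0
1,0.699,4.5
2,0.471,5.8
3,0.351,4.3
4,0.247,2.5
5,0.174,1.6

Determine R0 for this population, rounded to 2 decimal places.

lx·mx by age: 0, 3.1455, 2.7318, 1.5093, 0.6175, 0.2784
R0 = Σ lx·mx = 8.2825 → 8.28

8.28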